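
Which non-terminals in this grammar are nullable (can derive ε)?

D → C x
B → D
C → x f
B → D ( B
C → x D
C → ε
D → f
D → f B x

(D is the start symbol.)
{ 'C' }

A non-terminal is nullable if it can derive ε (the empty string): either it has an ε-production, or it has a production whose right-hand side consists entirely of nullable non-terminals.

ε-productions: C → ε
So C is immediately nullable.
No further non-terminal can be added: every production for the remaining non-terminals contains a terminal or a non-nullable non-terminal.
Nullable = { 'C' }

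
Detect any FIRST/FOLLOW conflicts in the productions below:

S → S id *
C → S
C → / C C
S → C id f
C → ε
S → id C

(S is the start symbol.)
A FIRST/FOLLOW conflict occurs when a non-terminal N has a nullable alternative N → β (β ⇒* ε) and another alternative N → α with FIRST(α) ∩ FOLLOW(N) ≠ ∅: on such a lookahead the parser cannot decide between expanding α and letting N vanish via β.

Nullable non-terminals: C.
FIRST sets used below: FIRST(S) = { '/', 'id' }

C: nullable alternative(s) C → ε; FOLLOW(C) = { $, '/', 'id' }
  C → S: FIRST \ {ε} = { '/', 'id' } — overlaps FOLLOW(C) on { '/', 'id' }: CONFLICT
  C → / C C: FIRST \ {ε} = { '/' } — overlaps FOLLOW(C) on { '/' }: CONFLICT
  C → ε: FIRST \ {ε} = { } — this is the only nullable alternative, skip

S has no nullable alternative, so no FIRST/FOLLOW check is needed there.

So the grammar has 2 FIRST/FOLLOW conflicts (marked CONFLICT above).

Answer: Yes. C → S with FOLLOW(C) on { '/', 'id' }; C → '/' C C with FOLLOW(C) on { '/' }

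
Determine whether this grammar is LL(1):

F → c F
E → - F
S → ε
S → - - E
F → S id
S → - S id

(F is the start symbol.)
A grammar is LL(1) if for each non-terminal N with multiple productions, the predict sets of those productions are pairwise disjoint, where PREDICT(N → α) = (FIRST(α) \ {ε}) ∪ (FOLLOW(N) if α ⇒* ε).

Relevant sets:
  FIRST(S) = { '-', ε }
  FOLLOW(S) = { 'id' }

For F:
  PREDICT(F → c F) = { 'c' }
  PREDICT(F → S id) = { '-', 'id' }
For S:
  PREDICT(S → ε) = { 'id' }
  PREDICT(S → '-' '-' E) = { '-' }
  PREDICT(S → '-' S id) = { '-' }
E has a single production, so nothing to check there.

Conflict found: Predict set conflict for S: { '-' }
The grammar is NOT LL(1).

Answer: No. Predict set conflict for S: { '-' }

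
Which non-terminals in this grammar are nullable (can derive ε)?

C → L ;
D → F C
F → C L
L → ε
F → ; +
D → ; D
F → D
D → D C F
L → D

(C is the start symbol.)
A non-terminal is nullable if it can derive ε (the empty string): either it has an ε-production, or it has a production whose right-hand side consists entirely of nullable non-terminals.

ε-productions: L → ε
So L is immediately nullable.
No further non-terminal can be added: every production for the remaining non-terminals contains a terminal or a non-nullable non-terminal.
Nullable = { 'L' }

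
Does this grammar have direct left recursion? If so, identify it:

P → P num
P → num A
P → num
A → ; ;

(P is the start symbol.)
Yes, P is left-recursive

P → P num: LEFT RECURSIVE (starts with P)
P → num A: starts with num
P → num: starts with num
A → ; ;: starts with ';'

The grammar has direct left recursion on: P.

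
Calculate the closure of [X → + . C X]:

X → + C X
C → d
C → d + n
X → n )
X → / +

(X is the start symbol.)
Start with: [X → + . C X]
  [X → + . C X] has the dot before C: add [C → . d], [C → . d + n]
No further items can be added.

CLOSURE = { [C → . d + n], [C → . d], [X → + . C X] }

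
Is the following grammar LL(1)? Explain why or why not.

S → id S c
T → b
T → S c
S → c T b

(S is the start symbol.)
Yes, the grammar is LL(1).

A grammar is LL(1) if for each non-terminal N with multiple productions, the predict sets of those productions are pairwise disjoint, where PREDICT(N → α) = (FIRST(α) \ {ε}) ∪ (FOLLOW(N) if α ⇒* ε).

Relevant sets:
  FIRST(S) = { 'c', 'id' }

For S:
  PREDICT(S → id S c) = { 'id' }
  PREDICT(S → c T b) = { 'c' }
For T:
  PREDICT(T → b) = { 'b' }
  PREDICT(T → S c) = { 'c', 'id' }

All predict sets are disjoint. The grammar IS LL(1).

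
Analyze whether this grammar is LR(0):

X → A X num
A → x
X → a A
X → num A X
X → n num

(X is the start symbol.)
A grammar is LR(0) if no state in the canonical LR(0) collection has:
  - both a shift item (dot before a terminal) and a complete item (shift-reduce conflict), or
  - two or more complete items (reduce-reduce conflict; the accept item [X' → X .] counts as a complete item here).

Augment with X' → X and build the canonical LR(0) collection (I0 = CLOSURE({[X' → . X]}), then GOTO on every symbol after a dot until no new states appear). It has 13 states:
  I0: { [A → . x], [X → . A X num], [X → . a A], [X → . n num], [X → . num A X], [X' → . X] }  — shift
  I1: { [A → . x], [X → . A X num], [X → . a A], [X → . n num], [X → . num A X], [X → A . X num] }  — shift
  I2: { [X' → X .] }  — accept
  I3: { [A → . x], [X → a . A] }  — shift
  I4: { [X → n . num] }  — shift
  I5: { [A → . x], [X → num . A X] }  — shift
  I6: { [A → x .] }  — reduce
  I7: { [A → . x], [X → . A X num], [X → . a A], [X → . n num], [X → . num A X], [X → num A . X] }  — shift
  I8: { [X → num A X .] }  — reduce
  I9: { [X → n num .] }  — reduce
  I10: { [X → a A .] }  — reduce
  I11: { [X → A X . num] }  — shift
  I12: { [X → A X num .] }  — reduce

Every state is either a pure shift/goto state or contains exactly one complete item and nothing to shift — no conflicts. The grammar is LR(0).

Answer: Yes, the grammar is LR(0)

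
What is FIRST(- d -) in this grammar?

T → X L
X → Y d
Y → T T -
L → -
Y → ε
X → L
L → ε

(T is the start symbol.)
{ '-' }

To compute FIRST(- d -), process the symbols left to right:
Symbol - is a terminal. Add '-' and stop.
FIRST(- d -) = { '-' }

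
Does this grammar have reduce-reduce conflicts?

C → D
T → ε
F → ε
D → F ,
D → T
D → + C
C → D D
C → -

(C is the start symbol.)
Augment with C' → C and build the canonical LR(0) collection (I0 = CLOSURE({[C' → . C]}), then GOTO on every symbol after a dot until no new states appear). It has 10 states:
  I0: { [C → . -], [C → . D D], [C → . D], [C' → . C], [D → . + C], [D → . F ,], [D → . T], [F → .], [T → .] }  — shift, 2 reduces
  I1: { [C → . -], [C → . D D], [C → . D], [D → + . C], [D → . + C], [D → . F ,], [D → . T], [F → .], [T → .] }  — shift, 2 reduces
  I2: { [C → - .] }  — reduce
  I3: { [C' → C .] }  — accept
  I4: { [C → D . D], [C → D .], [D → . + C], [D → . F ,], [D → . T], [F → .], [T → .] }  — shift, 3 reduces
  I5: { [D → F . ,] }  — shift
  I6: { [D → T .] }  — reduce
  I7: { [D → F , .] }  — reduce
  I8: { [C → D D .] }  — reduce
  I9: { [D → + C .] }  — reduce

I0 contains complete items [F → .], [T → .] — reduce-reduce conflict.
I1 contains complete items [F → .], [T → .] — reduce-reduce conflict.
I4 contains complete items [C → D .], [F → .], [T → .] — reduce-reduce conflict.

Answer: Yes — I0: [F → .] vs [T → .]; I1: [F → .] vs [T → .]; I4: [C → D .] vs [F → .]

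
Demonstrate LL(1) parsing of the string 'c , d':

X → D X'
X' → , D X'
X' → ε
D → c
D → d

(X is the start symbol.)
Stack is shown with the top on the left.

Stack     Input    Action
-------------------------
X $       c , d $  output X → D X'
D X' $    c , d $  output D → c
c X' $    c , d $  match 'c'
X' $      , d $    output X' → , D X'
, D X' $  , d $    match ','
D X' $    d $      output D → d
d X' $    d $      match 'd'
X' $      $        output X' → ε
$         $        accept

The string is accepted.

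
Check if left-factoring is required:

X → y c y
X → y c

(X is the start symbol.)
Yes, X has productions with common prefix 'y c'

Left-factoring is needed when two productions for the same non-terminal
share a common prefix on the right-hand side.

Productions for X:
  X → y c y
  X → y c

Found common prefix 'y c' in productions for X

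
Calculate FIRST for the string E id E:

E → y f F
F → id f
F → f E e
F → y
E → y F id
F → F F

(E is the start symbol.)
{ 'y' }

FIRST sets of the non-terminals involved (from the grammar, by fixed-point iteration):
  FIRST(E) = { 'y' }

To compute FIRST(E id E), process the symbols left to right:
Symbol E is a non-terminal. Add FIRST(E) \ {ε} = { 'y' }
E is not nullable (ε ∉ FIRST(E)), so stop here.
FIRST(E id E) = { 'y' }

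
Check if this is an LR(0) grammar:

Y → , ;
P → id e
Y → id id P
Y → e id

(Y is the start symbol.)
Augment with Y' → Y and build the canonical LR(0) collection (I0 = CLOSURE({[Y' → . Y]}), then GOTO on every symbol after a dot until no new states appear). It has 11 states:
  I0: { [Y → . , ;], [Y → . e id], [Y → . id id P], [Y' → . Y] }  — shift
  I1: { [Y → , . ;] }  — shift
  I2: { [Y' → Y .] }  — accept
  I3: { [Y → e . id] }  — shift
  I4: { [Y → id . id P] }  — shift
  I5: { [P → . id e], [Y → id id . P] }  — shift
  I6: { [Y → id id P .] }  — reduce
  I7: { [P → id . e] }  — shift
  I8: { [P → id e .] }  — reduce
  I9: { [Y → e id .] }  — reduce
  I10: { [Y → , ; .] }  — reduce

Every state is either a pure shift/goto state or contains exactly one complete item and nothing to shift — no conflicts. The grammar is LR(0).

Answer: Yes, the grammar is LR(0)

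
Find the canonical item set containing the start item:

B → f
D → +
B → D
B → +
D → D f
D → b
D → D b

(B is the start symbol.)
{ [B → . +], [B → . D], [B → . f], [B' → . B], [D → . +], [D → . D b], [D → . D f], [D → . b] }

First, augment the grammar with B' → B
I₀ = CLOSURE({ [B' → . B] }):
  [B' → . B] has the dot before B: add [B → . f], [B → . D], [B → . +]
  [B → . D] has the dot before D: add [D → . +], [D → . D f], [D → . b], [D → . D b]
No further items can be added.

I₀ = { [B → . +], [B → . D], [B → . f], [B' → . B], [D → . +], [D → . D b], [D → . D f], [D → . b] }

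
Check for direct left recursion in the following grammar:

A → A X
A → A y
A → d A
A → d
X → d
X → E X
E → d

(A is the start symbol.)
Yes, A is left-recursive

Direct left recursion occurs when N → N α for some non-terminal N (the right-hand side begins with the left-hand side itself).

A → A X: LEFT RECURSIVE (starts with A)
A → A y: LEFT RECURSIVE (starts with A)
A → d A: starts with d
A → d: starts with d
X → d: starts with d
X → E X: starts with E
E → d: starts with d

The grammar has direct left recursion on: A.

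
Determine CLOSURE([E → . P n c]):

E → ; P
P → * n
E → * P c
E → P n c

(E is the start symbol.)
Start with: [E → . P n c]
  [E → . P n c] has the dot before P: add [P → . * n]
No further items can be added.

CLOSURE = { [E → . P n c], [P → . * n] }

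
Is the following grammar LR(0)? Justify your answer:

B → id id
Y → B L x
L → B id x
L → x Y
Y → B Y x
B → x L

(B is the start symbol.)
A grammar is LR(0) if no state in the canonical LR(0) collection has:
  - both a shift item (dot before a terminal) and a complete item (shift-reduce conflict), or
  - two or more complete items (reduce-reduce conflict; the accept item [B' → B .] counts as a complete item here).

Augment with B' → B and build the canonical LR(0) collection (I0 = CLOSURE({[B' → . B]}), then GOTO on every symbol after a dot until no new states appear). It has 17 states:
  I0: { [B → . id id], [B → . x L], [B' → . B] }  — shift
  I1: { [B' → B .] }  — accept
  I2: { [B → id . id] }  — shift
  I3: { [B → . id id], [B → . x L], [B → x . L], [L → . B id x], [L → . x Y] }  — shift
  I4: { [L → B . id x] }  — shift
  I5: { [B → x L .] }  — reduce
  I6: { [B → . id id], [B → . x L], [B → x . L], [L → . B id x], [L → . x Y], [L → x . Y], [Y → . B L x], [Y → . B Y x] }  — shift
  I7: { [B → . id id], [B → . x L], [L → . B id x], [L → . x Y], [L → B . id x], [Y → . B L x], [Y → . B Y x], [Y → B . L x], [Y → B . Y x] }  — shift
  I8: { [L → x Y .] }  — reduce
  I9: { [Y → B L . x] }  — shift
  I10: { [Y → B Y . x] }  — shift
  I11: { [B → id . id], [L → B id . x] }  — shift
  I12: { [B → id id .] }  — reduce
  I13: { [L → B id x .] }  — reduce
  I14: { [Y → B Y x .] }  — reduce
  I15: { [Y → B L x .] }  — reduce
  I16: { [L → B id . x] }  — shift

Every state is either a pure shift/goto state or contains exactly one complete item and nothing to shift — no conflicts. The grammar is LR(0).

Answer: Yes, the grammar is LR(0)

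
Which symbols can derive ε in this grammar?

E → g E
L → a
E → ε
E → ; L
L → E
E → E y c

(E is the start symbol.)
A non-terminal is nullable if it can derive ε (the empty string): either it has an ε-production, or it has a production whose right-hand side consists entirely of nullable non-terminals.

ε-productions: E → ε
So E is immediately nullable.
L → E: every symbol on the right is nullable, so L is nullable too.
Every non-terminal is now nullable.
Nullable = { 'E', 'L' }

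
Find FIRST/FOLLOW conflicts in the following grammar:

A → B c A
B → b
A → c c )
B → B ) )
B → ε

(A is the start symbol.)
Nullable non-terminals: B.
FIRST sets used below: FIRST(B) = { ')', 'b', ε }

B: nullable alternative(s) B → ε; FOLLOW(B) = { ')', 'c' }
  B → b: FIRST \ {ε} = { 'b' } — disjoint from FOLLOW(B)
  B → B ) ): FIRST \ {ε} = { ')', 'b' } — overlaps FOLLOW(B) on { ')' }: CONFLICT
  B → ε: FIRST \ {ε} = { } — this is the only nullable alternative, skip

A has no nullable alternative, so no FIRST/FOLLOW check is needed there.

So the grammar has 1 FIRST/FOLLOW conflict (marked CONFLICT above).

Answer: Yes. B → B ')' ')' with FOLLOW(B) on { ')' }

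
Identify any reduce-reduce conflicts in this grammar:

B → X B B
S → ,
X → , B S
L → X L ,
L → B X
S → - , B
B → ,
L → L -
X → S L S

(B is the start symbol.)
Yes — I1: [B → , .] vs [S → , .]

A reduce-reduce conflict occurs when an LR(0) state has two complete items [A → α .] and [B → β .] — both call for a reduction, and with no lookahead the parser cannot choose between them.

Augment with B' → B and build the canonical LR(0) collection (I0 = CLOSURE({[B' → . B]}), then GOTO on every symbol after a dot until no new states appear). It has 25 states:
  I0: { [B → . ,], [B → . X B B], [B' → . B], [S → . ,], [S → . - , B], [X → . , B S], [X → . S L S] }  — shift
  I1: { [B → , .], [B → . ,], [B → . X B B], [S → , .], [S → . ,], [S → . - , B], [X → , . B S], [X → . , B S], [X → . S L S] }  — shift, 2 reduces
  I2: { [S → - . , B] }  — shift
  I3: { [B' → B .] }  — accept
  I4: { [B → . ,], [B → . X B B], [L → . B X], [L → . L -], [L → . X L ,], [S → . ,], [S → . - , B], [X → . , B S], [X → . S L S], [X → S . L S] }  — shift
  I5: { [B → . ,], [B → . X B B], [B → X . B B], [S → . ,], [S → . - , B], [X → . , B S], [X → . S L S] }  — shift
  I6: { [B → . ,], [B → . X B B], [B → X B . B], [S → . ,], [S → . - , B], [X → . , B S], [X → . S L S] }  — shift
  I7: { [B → X B B .] }  — reduce
  I8: { [L → B . X], [S → . ,], [S → . - , B], [X → . , B S], [X → . S L S] }  — shift
  I9: { [L → L . -], [S → . ,], [S → . - , B], [X → S L . S] }  — shift
  I10: { [B → . ,], [B → . X B B], [B → X . B B], [L → . B X], [L → . L -], [L → . X L ,], [L → X . L ,], [S → . ,], [S → . - , B], [X → . , B S], [X → . S L S] }  — shift
  I11: { [B → . ,], [B → . X B B], [B → X B . B], [L → B . X], [S → . ,], [S → . - , B], [X → . , B S], [X → . S L S] }  — shift
  I12: { [L → L . -], [L → X L . ,] }  — shift
  I13: { [L → X L , .] }  — reduce
  I14: { [L → L - .] }  — reduce
  I15: { [B → . ,], [B → . X B B], [B → X . B B], [L → B X .], [S → . ,], [S → . - , B], [X → . , B S], [X → . S L S] }  — shift, reduce
  I16: { [S → , .] }  — reduce
  I17: { [L → L - .], [S → - . , B] }  — shift, reduce
  I18: { [X → S L S .] }  — reduce
  I19: { [B → . ,], [B → . X B B], [S → - , . B], [S → . ,], [S → . - , B], [X → . , B S], [X → . S L S] }  — shift
  I20: { [S → - , B .] }  — reduce
  I21: { [B → . ,], [B → . X B B], [S → , .], [S → . ,], [S → . - , B], [X → , . B S], [X → . , B S], [X → . S L S] }  — shift, reduce
  I22: { [L → B X .] }  — reduce
  I23: { [S → . ,], [S → . - , B], [X → , B . S] }  — shift
  I24: { [X → , B S .] }  — reduce

I1 contains complete items [B → , .], [S → , .] — reduce-reduce conflict.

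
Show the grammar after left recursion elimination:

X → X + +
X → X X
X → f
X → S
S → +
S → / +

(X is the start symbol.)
X → f X'
X → S X'
X' → + + X'
X' → X X'
X' → ε
S → +
S → / +

X is directly left-recursive. The standard transformation for
  A → A α₁ | ... | A α_m | β₁ | ... | β_n
is
  A  → β₁ A' | ... | β_n A'
  A' → α₁ A' | ... | α_m A' | ε

X → f becomes X → f X'
X → S becomes X → S X'
X → X + + becomes X' → + + X'
X → X X becomes X' → X X'
Add X' → ε

Productions for other non-terminals are unchanged:
  S → +
  S → / +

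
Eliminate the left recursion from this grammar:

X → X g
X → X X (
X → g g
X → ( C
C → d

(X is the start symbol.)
X is directly left-recursive. The standard transformation for
  A → A α₁ | ... | A α_m | β₁ | ... | β_n
is
  A  → β₁ A' | ... | β_n A'
  A' → α₁ A' | ... | α_m A' | ε

X → g g becomes X → g g X'
X → ( C becomes X → ( C X'
X → X g becomes X' → g X'
X → X X ( becomes X' → X ( X'
Add X' → ε

Productions for other non-terminals are unchanged:
  C → d

Resulting grammar:
X → g g X'
X → ( C X'
X' → g X'
X' → X ( X'
X' → ε
C → d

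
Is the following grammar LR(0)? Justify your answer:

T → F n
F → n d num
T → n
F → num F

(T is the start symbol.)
No. Shift-reduce conflict between [T → n .] and [F → n . d num]

Augment with T' → T and build the canonical LR(0) collection (I0 = CLOSURE({[T' → . T]}), then GOTO on every symbol after a dot until no new states appear). It has 10 states:
  I0: { [F → . n d num], [F → . num F], [T → . F n], [T → . n], [T' → . T] }  — shift
  I1: { [T → F . n] }  — shift
  I2: { [T' → T .] }  — accept
  I3: { [F → n . d num], [T → n .] }  — shift, reduce
  I4: { [F → . n d num], [F → . num F], [F → num . F] }  — shift
  I5: { [F → num F .] }  — reduce
  I6: { [F → n . d num] }  — shift
  I7: { [F → n d . num] }  — shift
  I8: { [F → n d num .] }  — reduce
  I9: { [T → F n .] }  — reduce

Conflict in state I3:
  Shift-reduce conflict between [T → n .] and [F → n . d num]
So the grammar is NOT LR(0).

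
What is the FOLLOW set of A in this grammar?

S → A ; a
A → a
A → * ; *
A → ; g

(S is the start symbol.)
To compute FOLLOW(A), find every occurrence of A on a right-hand side N → α A β: add FIRST(β) \ {ε}, and if β is empty or nullable also add FOLLOW(N). Iterate to a fixed point.

In S → A ; a: A is followed by ';' a, add FIRST(';' a) \ {ε} = { ';' }

Taking the union: FOLLOW(A) = { ';' }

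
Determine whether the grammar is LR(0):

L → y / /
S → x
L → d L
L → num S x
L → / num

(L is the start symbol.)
Yes, the grammar is LR(0)

Augment with L' → L and build the canonical LR(0) collection (I0 = CLOSURE({[L' → . L]}), then GOTO on every symbol after a dot until no new states appear). It has 13 states:
  I0: { [L → . / num], [L → . d L], [L → . num S x], [L → . y / /], [L' → . L] }  — shift
  I1: { [L → / . num] }  — shift
  I2: { [L' → L .] }  — accept
  I3: { [L → . / num], [L → . d L], [L → . num S x], [L → . y / /], [L → d . L] }  — shift
  I4: { [L → num . S x], [S → . x] }  — shift
  I5: { [L → y . / /] }  — shift
  I6: { [L → y / . /] }  — shift
  I7: { [L → y / / .] }  — reduce
  I8: { [L → num S . x] }  — shift
  I9: { [S → x .] }  — reduce
  I10: { [L → num S x .] }  — reduce
  I11: { [L → d L .] }  — reduce
  I12: { [L → / num .] }  — reduce

Every state is either a pure shift/goto state or contains exactly one complete item and nothing to shift — no conflicts. The grammar is LR(0).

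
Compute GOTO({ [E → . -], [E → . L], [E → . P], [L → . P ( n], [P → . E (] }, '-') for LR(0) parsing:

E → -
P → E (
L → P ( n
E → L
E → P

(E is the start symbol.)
{ [E → - .] }

GOTO(I, '-') = CLOSURE({ [A → αX.β] : [A → α.Xβ] ∈ I, X = '-' })

Items with dot before '-', with the dot advanced:
  [E → . -] → [E → - .]
Closure adds nothing (no advanced item has the dot before a non-terminal).

GOTO = { [E → - .] }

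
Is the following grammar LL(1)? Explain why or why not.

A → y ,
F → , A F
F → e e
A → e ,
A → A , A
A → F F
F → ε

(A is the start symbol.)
No. Predict set conflict for A: { 'y' }

A grammar is LL(1) if for each non-terminal N with multiple productions, the predict sets of those productions are pairwise disjoint, where PREDICT(N → α) = (FIRST(α) \ {ε}) ∪ (FOLLOW(N) if α ⇒* ε).

Relevant sets:
  FIRST(A) = { ',', 'e', 'y', ε }
  FIRST(F) = { ',', 'e', ε }
  FOLLOW(A) = { $, ',', 'e' }
  FOLLOW(F) = { $, ',', 'e' }

For A:
  PREDICT(A → y ',') = { 'y' }
  PREDICT(A → e ',') = { 'e' }
  PREDICT(A → A ',' A) = { ',', 'e', 'y' }
  PREDICT(A → F F) = { $, ',', 'e' }
For F:
  PREDICT(F → ',' A F) = { ',' }
  PREDICT(F → e e) = { 'e' }
  PREDICT(F → ε) = { $, ',', 'e' }

Conflict found: Predict set conflict for A: { 'y' }
The grammar is NOT LL(1).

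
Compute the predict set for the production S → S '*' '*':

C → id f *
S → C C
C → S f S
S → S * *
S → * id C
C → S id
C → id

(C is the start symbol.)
{ '*', 'id' }

PREDICT(S → S '*' '*') = (FIRST(RHS) \ {ε}) ∪ (FOLLOW(S) if ε ∈ FIRST(RHS), i.e. RHS ⇒* ε)
FIRST(S) = { '*', 'id' }
FIRST(S '*' '*') = { '*', 'id' }
ε ∉ FIRST(S '*' '*'), so FOLLOW(S) is not added.
PREDICT(S → S '*' '*') = { '*', 'id' }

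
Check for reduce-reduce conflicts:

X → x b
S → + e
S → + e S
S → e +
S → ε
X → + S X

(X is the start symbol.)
Augment with X' → X and build the canonical LR(0) collection (I0 = CLOSURE({[X' → . X]}), then GOTO on every symbol after a dot until no new states appear). It has 12 states:
  I0: { [X → . + S X], [X → . x b], [X' → . X] }  — shift
  I1: { [S → . + e S], [S → . + e], [S → . e +], [S → .], [X → + . S X] }  — shift, reduce
  I2: { [X' → X .] }  — accept
  I3: { [X → x . b] }  — shift
  I4: { [X → x b .] }  — reduce
  I5: { [S → + . e S], [S → + . e] }  — shift
  I6: { [X → + S . X], [X → . + S X], [X → . x b] }  — shift
  I7: { [S → e . +] }  — shift
  I8: { [S → e + .] }  — reduce
  I9: { [X → + S X .] }  — reduce
  I10: { [S → + e . S], [S → + e .], [S → . + e S], [S → . + e], [S → . e +], [S → .] }  — shift, 2 reduces
  I11: { [S → + e S .] }  — reduce

I10 contains complete items [S → .], [S → + e .] — reduce-reduce conflict.

Answer: Yes — I10: [S → .] vs [S → + e .]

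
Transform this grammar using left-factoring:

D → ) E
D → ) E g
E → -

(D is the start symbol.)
D → ) E D'
D' → ε
D' → g
E → -

Left-factoring transforms A → αβ₁ | αβ₂ into A → αA' and A' → β₁ | β₂
(α is the longest common prefix among the alternatives). Repeat until
no nonterminal has two alternatives with a common prefix.

Round 1: D has alternatives sharing prefix ') E'. Introduce D': D → ) E D'
  Add: D' → ε
  Add: D' → g

No remaining common prefixes — done.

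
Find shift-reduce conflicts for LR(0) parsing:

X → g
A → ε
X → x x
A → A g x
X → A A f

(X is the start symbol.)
A shift-reduce conflict occurs when an LR(0) state has both:
  - a complete (reduce) item [A → α .] (dot at the end), and
  - a shift item [B → β . c γ] (dot before a terminal).

Augment with X' → X and build the canonical LR(0) collection (I0 = CLOSURE({[X' → . X]}), then GOTO on every symbol after a dot until no new states appear). It has 10 states:
  I0: { [A → . A g x], [A → .], [X → . A A f], [X → . g], [X → . x x], [X' → . X] }  — shift, reduce
  I1: { [A → . A g x], [A → .], [A → A . g x], [X → A . A f] }  — shift, reduce
  I2: { [X' → X .] }  — accept
  I3: { [X → g .] }  — reduce
  I4: { [X → x . x] }  — shift
  I5: { [X → x x .] }  — reduce
  I6: { [A → A . g x], [X → A A . f] }  — shift
  I7: { [A → A g . x] }  — shift
  I8: { [A → A g x .] }  — reduce
  I9: { [X → A A f .] }  — reduce

I0 contains reduce item [A → .] and shift items [X → . g], [X → . x x] — shift-reduce conflict.
I1 contains reduce item [A → .] and shift item [A → A . g x] — shift-reduce conflict.

Answer: Yes — I0: [A → .] vs [X → . g]; I1: [A → .] vs [A → A . g x]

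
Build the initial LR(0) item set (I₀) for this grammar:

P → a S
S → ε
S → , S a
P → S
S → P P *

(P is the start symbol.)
First, augment the grammar with P' → P
I₀ = CLOSURE({ [P' → . P] }):
  [P' → . P] has the dot before P: add [P → . a S], [P → . S]
  [P → . S] has the dot before S: add [S → .], [S → . , S a], [S → . P P *]
No further items can be added.

I₀ = { [P → . S], [P → . a S], [P' → . P], [S → . , S a], [S → . P P *], [S → .] }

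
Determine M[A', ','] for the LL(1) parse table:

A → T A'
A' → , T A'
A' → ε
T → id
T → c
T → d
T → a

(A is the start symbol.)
A' → , T A'

To find M[A', ','], we find productions for A' where ',' is in the predict set (PREDICT(N → α) = (FIRST(α) \ {ε}) ∪ (FOLLOW(N) if α ⇒* ε)).

Relevant sets:
  FOLLOW(A') = { $ }

A' → , T A': PREDICT = { ',' }
  ',' is in predict set, so this production goes in M[A', ',']
A' → ε: PREDICT = { $ }

M[A', ','] = A' → , T A'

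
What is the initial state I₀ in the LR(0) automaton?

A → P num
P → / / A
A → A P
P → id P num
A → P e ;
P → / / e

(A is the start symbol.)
First, augment the grammar with A' → A
I₀ = CLOSURE({ [A' → . A] }):
  [A' → . A] has the dot before A: add [A → . P num], [A → . A P], [A → . P e ;]
  [A → . P num] has the dot before P: add [P → . / / A], [P → . id P num], [P → . / / e]
No further items can be added.

I₀ = { [A → . A P], [A → . P e ;], [A → . P num], [A' → . A], [P → . / / A], [P → . / / e], [P → . id P num] }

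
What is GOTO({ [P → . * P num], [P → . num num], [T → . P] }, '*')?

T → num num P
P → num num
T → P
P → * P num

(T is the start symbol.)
GOTO(I, '*') = CLOSURE({ [A → αX.β] : [A → α.Xβ] ∈ I, X = '*' })

Items with dot before '*', with the dot advanced:
  [P → . * P num] → [P → * . P num]
Closure of the advanced items:
  [P → * . P num] has the dot before P: add [P → . num num], [P → . * P num]

GOTO = { [P → * . P num], [P → . * P num], [P → . num num] }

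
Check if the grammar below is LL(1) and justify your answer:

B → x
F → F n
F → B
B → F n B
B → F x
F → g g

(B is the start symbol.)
No. Predict set conflict for B: { 'x' }

A grammar is LL(1) if for each non-terminal N with multiple productions, the predict sets of those productions are pairwise disjoint, where PREDICT(N → α) = (FIRST(α) \ {ε}) ∪ (FOLLOW(N) if α ⇒* ε).

Relevant sets:
  FIRST(F) = { 'g', 'x' }
  FIRST(B) = { 'g', 'x' }

For B:
  PREDICT(B → x) = { 'x' }
  PREDICT(B → F n B) = { 'g', 'x' }
  PREDICT(B → F x) = { 'g', 'x' }
For F:
  PREDICT(F → F n) = { 'g', 'x' }
  PREDICT(F → B) = { 'g', 'x' }
  PREDICT(F → g g) = { 'g' }

Conflict found: Predict set conflict for B: { 'x' }
The grammar is NOT LL(1).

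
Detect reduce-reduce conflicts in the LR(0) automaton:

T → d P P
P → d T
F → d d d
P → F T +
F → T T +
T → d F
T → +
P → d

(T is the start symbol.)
Yes — I10: [F → d d d .] vs [P → d .]

A reduce-reduce conflict occurs when an LR(0) state has two complete items [A → α .] and [B → β .] — both call for a reduction, and with no lookahead the parser cannot choose between them.

Augment with T' → T and build the canonical LR(0) collection (I0 = CLOSURE({[T' → . T]}), then GOTO on every symbol after a dot until no new states appear). It has 17 states:
  I0: { [T → . +], [T → . d F], [T → . d P P], [T' → . T] }  — shift
  I1: { [T → + .] }  — reduce
  I2: { [T' → T .] }  — accept
  I3: { [F → . T T +], [F → . d d d], [P → . F T +], [P → . d T], [P → . d], [T → . +], [T → . d F], [T → . d P P], [T → d . F], [T → d . P P] }  — shift
  I4: { [P → F . T +], [T → . +], [T → . d F], [T → . d P P], [T → d F .] }  — shift, reduce
  I5: { [F → . T T +], [F → . d d d], [P → . F T +], [P → . d T], [P → . d], [T → . +], [T → . d F], [T → . d P P], [T → d P . P] }  — shift
  I6: { [F → T . T +], [T → . +], [T → . d F], [T → . d P P] }  — shift
  I7: { [F → . T T +], [F → . d d d], [F → d . d d], [P → . F T +], [P → . d T], [P → . d], [P → d . T], [P → d .], [T → . +], [T → . d F], [T → . d P P], [T → d . F], [T → d . P P] }  — shift, reduce
  I8: { [F → T . T +], [P → d T .], [T → . +], [T → . d F], [T → . d P P] }  — shift, reduce
  I9: { [F → . T T +], [F → . d d d], [F → d . d d], [F → d d . d], [P → . F T +], [P → . d T], [P → . d], [P → d . T], [P → d .], [T → . +], [T → . d F], [T → . d P P], [T → d . F], [T → d . P P] }  — shift, reduce
  I10: { [F → . T T +], [F → . d d d], [F → d . d d], [F → d d . d], [F → d d d .], [P → . F T +], [P → . d T], [P → . d], [P → d . T], [P → d .], [T → . +], [T → . d F], [T → . d P P], [T → d . F], [T → d . P P] }  — shift, 2 reduces
  I11: { [F → T T . +] }  — shift
  I12: { [F → T T + .] }  — reduce
  I13: { [P → F . T +], [T → . +], [T → . d F], [T → . d P P] }  — shift
  I14: { [T → d P P .] }  — reduce
  I15: { [P → F T . +] }  — shift
  I16: { [P → F T + .] }  — reduce

I10 contains complete items [F → d d d .], [P → d .] — reduce-reduce conflict.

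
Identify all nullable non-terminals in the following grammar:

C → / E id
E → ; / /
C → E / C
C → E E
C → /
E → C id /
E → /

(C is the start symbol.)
None

There are no ε-productions, so no non-terminal can derive ε.
No non-terminals are nullable.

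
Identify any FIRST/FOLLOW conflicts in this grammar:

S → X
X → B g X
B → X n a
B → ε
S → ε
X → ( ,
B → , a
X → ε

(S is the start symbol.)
Yes. X → B g X with FOLLOW(X) on { 'n' }; B → X n a with FOLLOW(B) on { 'g' }

A FIRST/FOLLOW conflict occurs when a non-terminal N has a nullable alternative N → β (β ⇒* ε) and another alternative N → α with FIRST(α) ∩ FOLLOW(N) ≠ ∅: on such a lookahead the parser cannot decide between expanding α and letting N vanish via β.

Nullable non-terminals: B, S, X.
FIRST sets used below: FIRST(X) = { '(', ',', 'g', 'n', ε }, FIRST(B) = { '(', ',', 'g', 'n', ε }

B: nullable alternative(s) B → ε; FOLLOW(B) = { 'g' }
  B → X n a: FIRST \ {ε} = { '(', ',', 'g', 'n' } — overlaps FOLLOW(B) on { 'g' }: CONFLICT
  B → ε: FIRST \ {ε} = { } — this is the only nullable alternative, skip
  B → , a: FIRST \ {ε} = { ',' } — disjoint from FOLLOW(B)

S: nullable alternative(s) S → X, S → ε; FOLLOW(S) = { $ }
  S → X: FIRST \ {ε} = { '(', ',', 'g', 'n' } — disjoint from FOLLOW(S)
  S → ε: FIRST \ {ε} = { } — disjoint from FOLLOW(S)

X: nullable alternative(s) X → ε; FOLLOW(X) = { $, 'n' }
  X → B g X: FIRST \ {ε} = { '(', ',', 'g', 'n' } — overlaps FOLLOW(X) on { 'n' }: CONFLICT
  X → ( ,: FIRST \ {ε} = { '(' } — disjoint from FOLLOW(X)
  X → ε: FIRST \ {ε} = { } — this is the only nullable alternative, skip

So the grammar has 2 FIRST/FOLLOW conflicts (marked CONFLICT above).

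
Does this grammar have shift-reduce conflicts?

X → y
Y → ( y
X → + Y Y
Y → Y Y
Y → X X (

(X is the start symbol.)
A shift-reduce conflict occurs when an LR(0) state has both:
  - a complete (reduce) item [A → α .] (dot at the end), and
  - a shift item [B → β . c γ] (dot before a terminal).

Augment with X' → X and build the canonical LR(0) collection (I0 = CLOSURE({[X' → . X]}), then GOTO on every symbol after a dot until no new states appear). It has 12 states:
  I0: { [X → . + Y Y], [X → . y], [X' → . X] }  — shift
  I1: { [X → + . Y Y], [X → . + Y Y], [X → . y], [Y → . ( y], [Y → . X X (], [Y → . Y Y] }  — shift
  I2: { [X' → X .] }  — accept
  I3: { [X → y .] }  — reduce
  I4: { [Y → ( . y] }  — shift
  I5: { [X → . + Y Y], [X → . y], [Y → X . X (] }  — shift
  I6: { [X → + Y . Y], [X → . + Y Y], [X → . y], [Y → . ( y], [Y → . X X (], [Y → . Y Y], [Y → Y . Y] }  — shift
  I7: { [X → + Y Y .], [X → . + Y Y], [X → . y], [Y → . ( y], [Y → . X X (], [Y → . Y Y], [Y → Y . Y], [Y → Y Y .] }  — shift, 2 reduces
  I8: { [X → . + Y Y], [X → . y], [Y → . ( y], [Y → . X X (], [Y → . Y Y], [Y → Y . Y], [Y → Y Y .] }  — shift, reduce
  I9: { [Y → X X . (] }  — shift
  I10: { [Y → X X ( .] }  — reduce
  I11: { [Y → ( y .] }  — reduce

I7 contains reduce items [X → + Y Y .], [Y → Y Y .] and shift items [X → . + Y Y], [X → . y], [Y → . ( y] — shift-reduce conflict.
I8 contains reduce item [Y → Y Y .] and shift items [X → . + Y Y], [X → . y], [Y → . ( y] — shift-reduce conflict.

Answer: Yes — I7: [X → + Y Y .] vs [X → . + Y Y]; I8: [Y → Y Y .] vs [X → . + Y Y]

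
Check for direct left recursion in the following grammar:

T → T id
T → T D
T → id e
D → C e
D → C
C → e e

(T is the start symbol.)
T → T id: LEFT RECURSIVE (starts with T)
T → T D: LEFT RECURSIVE (starts with T)
T → id e: starts with id
D → C e: starts with C
D → C: starts with C
C → e e: starts with e

The grammar has direct left recursion on: T.

Answer: Yes, T is left-recursive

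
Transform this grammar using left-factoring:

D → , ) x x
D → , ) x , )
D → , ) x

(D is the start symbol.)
Left-factoring transforms A → αβ₁ | αβ₂ into A → αA' and A' → β₁ | β₂
(α is the longest common prefix among the alternatives). Repeat until
no nonterminal has two alternatives with a common prefix.

Round 1: D has alternatives sharing prefix ', ) x'. Introduce D': D → , ) x D'
  Add: D' → x
  Add: D' → , )
  Add: D' → ε

No remaining common prefixes — done.

Resulting grammar:
D → , ) x D'
D' → x
D' → , )
D' → ε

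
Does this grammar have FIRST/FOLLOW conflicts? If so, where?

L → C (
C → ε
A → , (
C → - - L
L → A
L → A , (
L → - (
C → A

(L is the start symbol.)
Nullable non-terminals: C.
FIRST sets used below: FIRST(A) = { ',' }

C: nullable alternative(s) C → ε; FOLLOW(C) = { '(' }
  C → ε: FIRST \ {ε} = { } — this is the only nullable alternative, skip
  C → - - L: FIRST \ {ε} = { '-' } — disjoint from FOLLOW(C)
  C → A: FIRST \ {ε} = { ',' } — disjoint from FOLLOW(C)

A, L have no nullable alternative, so no FIRST/FOLLOW check is needed there.

No FIRST/FOLLOW conflicts found.

Answer: No FIRST/FOLLOW conflicts.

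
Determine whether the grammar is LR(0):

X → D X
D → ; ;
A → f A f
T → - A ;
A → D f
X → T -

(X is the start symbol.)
A grammar is LR(0) if no state in the canonical LR(0) collection has:
  - both a shift item (dot before a terminal) and a complete item (shift-reduce conflict), or
  - two or more complete items (reduce-reduce conflict; the accept item [X' → X .] counts as a complete item here).

Augment with X' → X and build the canonical LR(0) collection (I0 = CLOSURE({[X' → . X]}), then GOTO on every symbol after a dot until no new states appear). It has 16 states:
  I0: { [D → . ; ;], [T → . - A ;], [X → . D X], [X → . T -], [X' → . X] }  — shift
  I1: { [A → . D f], [A → . f A f], [D → . ; ;], [T → - . A ;] }  — shift
  I2: { [D → ; . ;] }  — shift
  I3: { [D → . ; ;], [T → . - A ;], [X → . D X], [X → . T -], [X → D . X] }  — shift
  I4: { [X → T . -] }  — shift
  I5: { [X' → X .] }  — accept
  I6: { [X → T - .] }  — reduce
  I7: { [X → D X .] }  — reduce
  I8: { [D → ; ; .] }  — reduce
  I9: { [T → - A . ;] }  — shift
  I10: { [A → D . f] }  — shift
  I11: { [A → . D f], [A → . f A f], [A → f . A f], [D → . ; ;] }  — shift
  I12: { [A → f A . f] }  — shift
  I13: { [A → f A f .] }  — reduce
  I14: { [A → D f .] }  — reduce
  I15: { [T → - A ; .] }  — reduce

Every state is either a pure shift/goto state or contains exactly one complete item and nothing to shift — no conflicts. The grammar is LR(0).

Answer: Yes, the grammar is LR(0)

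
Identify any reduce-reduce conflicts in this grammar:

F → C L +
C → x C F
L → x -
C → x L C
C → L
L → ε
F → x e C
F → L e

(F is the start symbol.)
Augment with F' → F and build the canonical LR(0) collection (I0 = CLOSURE({[F' → . F]}), then GOTO on every symbol after a dot until no new states appear). It has 18 states:
  I0: { [C → . L], [C → . x C F], [C → . x L C], [F → . C L +], [F → . L e], [F → . x e C], [F' → . F], [L → . x -], [L → .] }  — shift, reduce
  I1: { [F → C . L +], [L → . x -], [L → .] }  — shift, reduce
  I2: { [F' → F .] }  — accept
  I3: { [C → L .], [F → L . e] }  — shift, reduce
  I4: { [C → . L], [C → . x C F], [C → . x L C], [C → x . C F], [C → x . L C], [F → x . e C], [L → . x -], [L → .], [L → x . -] }  — shift, reduce
  I5: { [L → x - .] }  — reduce
  I6: { [C → . L], [C → . x C F], [C → . x L C], [C → x C . F], [F → . C L +], [F → . L e], [F → . x e C], [L → . x -], [L → .] }  — shift, reduce
  I7: { [C → . L], [C → . x C F], [C → . x L C], [C → L .], [C → x L . C], [L → . x -], [L → .] }  — shift, 2 reduces
  I8: { [C → . L], [C → . x C F], [C → . x L C], [F → x e . C], [L → . x -], [L → .] }  — shift, reduce
  I9: { [C → . L], [C → . x C F], [C → . x L C], [C → x . C F], [C → x . L C], [L → . x -], [L → .], [L → x . -] }  — shift, reduce
  I10: { [F → x e C .] }  — reduce
  I11: { [C → L .] }  — reduce
  I12: { [C → x L C .] }  — reduce
  I13: { [C → x C F .] }  — reduce
  I14: { [F → L e .] }  — reduce
  I15: { [F → C L . +] }  — shift
  I16: { [L → x . -] }  — shift
  I17: { [F → C L + .] }  — reduce

I7 contains complete items [C → L .], [L → .] — reduce-reduce conflict.

Answer: Yes — I7: [C → L .] vs [L → .]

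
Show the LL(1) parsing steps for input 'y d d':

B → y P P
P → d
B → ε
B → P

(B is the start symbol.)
Stack is shown with the top on the left.

Stack    Input    Action
------------------------
B $      y d d $  output B → y P P
y P P $  y d d $  match 'y'
P P $    d d $    output P → d
d P $    d d $    match 'd'
P $      d $      output P → d
d $      d $      match 'd'
$        $        accept

The string is accepted.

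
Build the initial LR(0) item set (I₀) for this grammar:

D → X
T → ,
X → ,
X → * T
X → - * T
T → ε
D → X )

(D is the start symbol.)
{ [D → . X )], [D → . X], [D' → . D], [X → . * T], [X → . ,], [X → . - * T] }

First, augment the grammar with D' → D
I₀ = CLOSURE({ [D' → . D] }):
  [D' → . D] has the dot before D: add [D → . X], [D → . X )]
  [D → . X] has the dot before X: add [X → . ,], [X → . * T], [X → . - * T]
No further items can be added.

I₀ = { [D → . X )], [D → . X], [D' → . D], [X → . * T], [X → . ,], [X → . - * T] }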